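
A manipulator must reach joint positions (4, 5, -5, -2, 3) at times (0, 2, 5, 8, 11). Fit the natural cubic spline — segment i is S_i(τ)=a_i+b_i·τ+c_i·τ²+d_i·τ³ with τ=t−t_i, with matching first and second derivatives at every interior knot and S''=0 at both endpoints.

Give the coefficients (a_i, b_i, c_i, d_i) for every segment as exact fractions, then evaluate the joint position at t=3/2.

Δ: Δ0=1/2, Δ1=-10/3, Δ2=1, Δ3=5/3
row 1: diag=10, rhs=-23; c'=3/10, d'=-23/10
row 2: denom=12−3·3/10=111/10; d'=(26−3·-23/10)/(111/10)=329/111
row 3: denom=12−3·10/37=414/37; d'=(4−3·329/111)/(414/37)=-181/414
back: M3=-181/414
back: M2=329/111−10/37·-181/414=638/207
back: M1=-23/10−3/10·638/207=-445/138
M: M0=0, M1=-445/138, M2=638/207, M3=-181/414, M4=0
seg 0: a=4, c=M0/2=0, d=(M1−M0)/(6·2)=-445/1656, b=Δ0−h0·(2M0+M1)/6=326/207
seg 1: a=5, c=M1/2=-445/276, d=(M2−M1)/(6·3)=2611/7452, b=Δ1−h1·(2M1+M2)/6=-683/414
seg 2: a=-5, c=M2/2=319/207, d=(M3−M2)/(6·3)=-1457/7452, b=Δ2−h2·(2M2+M3)/6=-1543/828
seg 3: a=-2, c=M3/2=-181/828, d=(M4−M3)/(6·3)=181/7452, b=Δ3−h3·(2M3+M4)/6=871/414
t_q=3/2 → seg 0, τ=3/2; S=4+326/207·τ+0·τ²+-445/1656·τ³=24091/4416

  seg 0: a=4 b=326/207 c=0 d=-445/1656
  seg 1: a=5 b=-683/414 c=-445/276 d=2611/7452
  seg 2: a=-5 b=-1543/828 c=319/207 d=-1457/7452
  seg 3: a=-2 b=871/414 c=-181/828 d=181/7452
S(3/2) = 24091/4416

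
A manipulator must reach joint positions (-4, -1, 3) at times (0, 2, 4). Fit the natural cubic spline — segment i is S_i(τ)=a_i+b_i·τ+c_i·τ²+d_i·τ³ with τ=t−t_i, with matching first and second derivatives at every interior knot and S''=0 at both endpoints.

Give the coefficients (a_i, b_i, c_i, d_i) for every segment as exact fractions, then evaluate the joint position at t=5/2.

Δ: Δ0=3/2, Δ1=2
row 1: diag=8, rhs=3; c'=1/4, d'=3/8
back: M1=3/8
M: M0=0, M1=3/8, M2=0
seg 0: a=-4, c=M0/2=0, d=(M1−M0)/(6·2)=1/32, b=Δ0−h0·(2M0+M1)/6=11/8
seg 1: a=-1, c=M1/2=3/16, d=(M2−M1)/(6·2)=-1/32, b=Δ1−h1·(2M1+M2)/6=7/4
t_q=5/2 → seg 1, τ=1/2; S=-1+7/4·τ+3/16·τ²+-1/32·τ³=-21/256

  seg 0: a=-4 b=11/8 c=0 d=1/32
  seg 1: a=-1 b=7/4 c=3/16 d=-1/32
S(5/2) = -21/256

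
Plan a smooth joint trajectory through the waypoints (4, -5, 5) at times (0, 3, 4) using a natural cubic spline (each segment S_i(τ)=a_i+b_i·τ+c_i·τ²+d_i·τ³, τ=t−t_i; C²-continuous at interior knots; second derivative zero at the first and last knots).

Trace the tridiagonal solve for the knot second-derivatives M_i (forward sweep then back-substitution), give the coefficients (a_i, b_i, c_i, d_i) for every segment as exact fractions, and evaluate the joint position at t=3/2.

  seg 0: a=4 b=-63/8 c=0 d=13/24
  seg 1: a=-5 b=27/4 c=39/8 d=-13/8
S(3/2) = -383/64

Δ: Δ0=-3, Δ1=10
row 1: diag=8, rhs=78; c'=1/8, d'=39/4
back: M1=39/4
M: M0=0, M1=39/4, M2=0
seg 0: a=4, c=M0/2=0, d=(M1−M0)/(6·3)=13/24, b=Δ0−h0·(2M0+M1)/6=-63/8
seg 1: a=-5, c=M1/2=39/8, d=(M2−M1)/(6·1)=-13/8, b=Δ1−h1·(2M1+M2)/6=27/4
t_q=3/2 → seg 0, τ=3/2; S=4+-63/8·τ+0·τ²+13/24·τ³=-383/64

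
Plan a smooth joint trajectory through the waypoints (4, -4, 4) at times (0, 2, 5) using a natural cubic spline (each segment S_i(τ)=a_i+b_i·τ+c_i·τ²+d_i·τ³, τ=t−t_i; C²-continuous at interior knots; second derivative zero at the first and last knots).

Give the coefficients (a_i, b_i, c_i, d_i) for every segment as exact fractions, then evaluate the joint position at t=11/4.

Δ: Δ0=-4, Δ1=8/3
row 1: diag=10, rhs=40; c'=3/10, d'=4
back: M1=4
M: M0=0, M1=4, M2=0
seg 0: a=4, c=M0/2=0, d=(M1−M0)/(6·2)=1/3, b=Δ0−h0·(2M0+M1)/6=-16/3
seg 1: a=-4, c=M1/2=2, d=(M2−M1)/(6·3)=-2/9, b=Δ1−h1·(2M1+M2)/6=-4/3
t_q=11/4 → seg 1, τ=3/4; S=-4+-4/3·τ+2·τ²+-2/9·τ³=-127/32

  seg 0: a=4 b=-16/3 c=0 d=1/3
  seg 1: a=-4 b=-4/3 c=2 d=-2/9
S(11/4) = -127/32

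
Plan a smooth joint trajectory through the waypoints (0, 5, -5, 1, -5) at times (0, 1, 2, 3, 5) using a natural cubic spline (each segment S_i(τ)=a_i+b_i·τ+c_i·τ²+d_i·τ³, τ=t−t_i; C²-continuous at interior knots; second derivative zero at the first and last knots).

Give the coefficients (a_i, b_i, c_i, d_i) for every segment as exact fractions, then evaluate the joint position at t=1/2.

Δ: Δ0=5, Δ1=-10, Δ2=6, Δ3=-3
row 1: diag=4, rhs=-90; c'=1/4, d'=-45/2
row 2: denom=4−1·1/4=15/4; d'=(96−1·-45/2)/(15/4)=158/5
row 3: denom=6−1·4/15=86/15; d'=(-54−1·158/5)/(86/15)=-642/43
back: M3=-642/43
back: M2=158/5−4/15·-642/43=1530/43
back: M1=-45/2−1/4·1530/43=-1350/43
M: M0=0, M1=-1350/43, M2=1530/43, M3=-642/43, M4=0
seg 0: a=0, c=M0/2=0, d=(M1−M0)/(6·1)=-225/43, b=Δ0−h0·(2M0+M1)/6=440/43
seg 1: a=5, c=M1/2=-675/43, d=(M2−M1)/(6·1)=480/43, b=Δ1−h1·(2M1+M2)/6=-235/43
seg 2: a=-5, c=M2/2=765/43, d=(M3−M2)/(6·1)=-362/43, b=Δ2−h2·(2M2+M3)/6=-145/43
seg 3: a=1, c=M3/2=-321/43, d=(M4−M3)/(6·2)=107/86, b=Δ3−h3·(2M3+M4)/6=299/43
t_q=1/2 → seg 0, τ=1/2; S=0+440/43·τ+0·τ²+-225/43·τ³=1535/344

  seg 0: a=0 b=440/43 c=0 d=-225/43
  seg 1: a=5 b=-235/43 c=-675/43 d=480/43
  seg 2: a=-5 b=-145/43 c=765/43 d=-362/43
  seg 3: a=1 b=299/43 c=-321/43 d=107/86
S(1/2) = 1535/344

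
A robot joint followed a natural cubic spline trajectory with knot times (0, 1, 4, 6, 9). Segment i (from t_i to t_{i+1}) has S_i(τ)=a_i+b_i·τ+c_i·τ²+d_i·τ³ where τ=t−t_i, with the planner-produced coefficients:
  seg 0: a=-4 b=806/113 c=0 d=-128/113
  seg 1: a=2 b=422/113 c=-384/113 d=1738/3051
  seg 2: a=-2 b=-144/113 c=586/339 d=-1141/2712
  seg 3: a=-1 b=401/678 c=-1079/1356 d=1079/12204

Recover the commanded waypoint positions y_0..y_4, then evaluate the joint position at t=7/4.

y_0 = S_0(0) = a_0 = -4
y_1 = S_1(0) = a_1 = 2
y_2 = S_2(0) = a_2 = -2
y_3 = S_3(0) = a_3 = -1
y_4 = S_3(3) = -4
t_q=7/4 is in segment 1 (τ=3/4); S_1(τ)=11317/3616

y_0=-4 y_1=2 y_2=-2 y_3=-1 y_4=-4
S(7/4) = 11317/3616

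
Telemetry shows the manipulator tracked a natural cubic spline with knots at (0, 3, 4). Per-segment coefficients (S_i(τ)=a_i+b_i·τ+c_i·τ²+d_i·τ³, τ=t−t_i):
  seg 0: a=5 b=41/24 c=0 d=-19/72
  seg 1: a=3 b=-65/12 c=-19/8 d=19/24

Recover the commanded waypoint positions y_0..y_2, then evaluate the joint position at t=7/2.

y_0=5 y_1=3 y_2=-4
S(7/2) = -13/64

y_0 = S_0(0) = a_0 = 5
y_1 = S_1(0) = a_1 = 3
y_2 = S_1(1) = -4
t_q=7/2 is in segment 1 (τ=1/2); S_1(τ)=-13/64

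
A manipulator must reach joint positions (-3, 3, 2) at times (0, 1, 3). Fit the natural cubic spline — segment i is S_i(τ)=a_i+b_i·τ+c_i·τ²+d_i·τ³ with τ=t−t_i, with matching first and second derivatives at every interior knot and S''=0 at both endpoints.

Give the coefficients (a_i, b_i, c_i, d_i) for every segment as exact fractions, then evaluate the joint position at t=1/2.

  seg 0: a=-3 b=85/12 c=0 d=-13/12
  seg 1: a=3 b=23/6 c=-13/4 d=13/24
S(1/2) = 13/32

Δ: Δ0=6, Δ1=-1/2
row 1: diag=6, rhs=-39; c'=1/3, d'=-13/2
back: M1=-13/2
M: M0=0, M1=-13/2, M2=0
seg 0: a=-3, c=M0/2=0, d=(M1−M0)/(6·1)=-13/12, b=Δ0−h0·(2M0+M1)/6=85/12
seg 1: a=3, c=M1/2=-13/4, d=(M2−M1)/(6·2)=13/24, b=Δ1−h1·(2M1+M2)/6=23/6
t_q=1/2 → seg 0, τ=1/2; S=-3+85/12·τ+0·τ²+-13/12·τ³=13/32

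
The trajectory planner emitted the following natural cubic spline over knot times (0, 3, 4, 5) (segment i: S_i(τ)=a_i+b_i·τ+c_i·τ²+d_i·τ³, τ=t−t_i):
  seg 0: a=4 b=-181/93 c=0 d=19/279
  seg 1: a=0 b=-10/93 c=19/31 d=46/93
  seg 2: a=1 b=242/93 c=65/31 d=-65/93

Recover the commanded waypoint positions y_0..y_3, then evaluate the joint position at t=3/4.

y_0=4 y_1=0 y_2=1 y_3=5
S(3/4) = 5097/1984

y_0 = S_0(0) = a_0 = 4
y_1 = S_1(0) = a_1 = 0
y_2 = S_2(0) = a_2 = 1
y_3 = S_2(1) = 5
t_q=3/4 is in segment 0 (τ=3/4); S_0(τ)=5097/1984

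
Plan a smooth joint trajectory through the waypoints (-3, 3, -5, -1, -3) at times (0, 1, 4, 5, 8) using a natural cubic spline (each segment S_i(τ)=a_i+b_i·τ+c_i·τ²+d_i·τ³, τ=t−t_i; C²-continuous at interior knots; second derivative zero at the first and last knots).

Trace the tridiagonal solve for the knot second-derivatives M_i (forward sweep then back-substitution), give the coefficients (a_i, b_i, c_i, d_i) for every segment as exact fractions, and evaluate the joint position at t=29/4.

Δ: Δ0=6, Δ1=-8/3, Δ2=4, Δ3=-2/3
row 1: diag=8, rhs=-52; c'=3/8, d'=-13/2
row 2: denom=8−3·3/8=55/8; d'=(40−3·-13/2)/(55/8)=476/55
row 3: denom=8−1·8/55=432/55; d'=(-28−1·476/55)/(432/55)=-14/3
back: M3=-14/3
back: M2=476/55−8/55·-14/3=28/3
back: M1=-13/2−3/8·28/3=-10
M: M0=0, M1=-10, M2=28/3, M3=-14/3, M4=0
seg 0: a=-3, c=M0/2=0, d=(M1−M0)/(6·1)=-5/3, b=Δ0−h0·(2M0+M1)/6=23/3
seg 1: a=3, c=M1/2=-5, d=(M2−M1)/(6·3)=29/27, b=Δ1−h1·(2M1+M2)/6=8/3
seg 2: a=-5, c=M2/2=14/3, d=(M3−M2)/(6·1)=-7/3, b=Δ2−h2·(2M2+M3)/6=5/3
seg 3: a=-1, c=M3/2=-7/3, d=(M4−M3)/(6·3)=7/27, b=Δ3−h3·(2M3+M4)/6=4
t_q=29/4 → seg 3, τ=9/4; S=-1+4·τ+-7/3·τ²+7/27·τ³=-55/64

  seg 0: a=-3 b=23/3 c=0 d=-5/3
  seg 1: a=3 b=8/3 c=-5 d=29/27
  seg 2: a=-5 b=5/3 c=14/3 d=-7/3
  seg 3: a=-1 b=4 c=-7/3 d=7/27
S(29/4) = -55/64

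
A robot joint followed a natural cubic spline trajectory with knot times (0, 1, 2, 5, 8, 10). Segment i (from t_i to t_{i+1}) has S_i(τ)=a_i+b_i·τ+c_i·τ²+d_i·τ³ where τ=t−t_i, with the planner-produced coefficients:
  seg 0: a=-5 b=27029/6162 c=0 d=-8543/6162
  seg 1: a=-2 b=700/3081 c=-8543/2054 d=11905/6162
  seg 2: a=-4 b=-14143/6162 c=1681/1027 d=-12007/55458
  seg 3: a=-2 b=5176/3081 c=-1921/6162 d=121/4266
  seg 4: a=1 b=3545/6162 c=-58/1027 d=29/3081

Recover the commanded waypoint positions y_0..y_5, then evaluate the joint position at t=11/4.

y_0=-5 y_1=-2 y_2=-4 y_3=-2 y_4=1 y_5=2
S(11/4) = -643087/131456

y_0 = S_0(0) = a_0 = -5
y_1 = S_1(0) = a_1 = -2
y_2 = S_2(0) = a_2 = -4
y_3 = S_3(0) = a_3 = -2
y_4 = S_4(0) = a_4 = 1
y_5 = S_4(2) = 2
t_q=11/4 is in segment 2 (τ=3/4); S_2(τ)=-643087/131456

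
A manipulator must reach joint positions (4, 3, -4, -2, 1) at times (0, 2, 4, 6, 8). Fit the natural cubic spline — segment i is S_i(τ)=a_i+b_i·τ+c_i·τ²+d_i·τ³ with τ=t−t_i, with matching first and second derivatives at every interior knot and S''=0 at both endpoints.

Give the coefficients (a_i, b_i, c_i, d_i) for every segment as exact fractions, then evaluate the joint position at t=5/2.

  seg 0: a=4 b=69/112 c=0 d=-125/448
  seg 1: a=3 b=-153/56 c=-375/224 d=289/448
  seg 2: a=-4 b=-27/16 c=123/56 d=-191/448
  seg 3: a=-2 b=111/56 c=-81/224 d=27/448
S(5/2) = 4645/3584

Δ: Δ0=-1/2, Δ1=-7/2, Δ2=1, Δ3=3/2
row 1: diag=8, rhs=-18; c'=1/4, d'=-9/4
row 2: denom=8−2·1/4=15/2; d'=(27−2·-9/4)/(15/2)=21/5
row 3: denom=8−2·4/15=112/15; d'=(3−2·21/5)/(112/15)=-81/112
back: M3=-81/112
back: M2=21/5−4/15·-81/112=123/28
back: M1=-9/4−1/4·123/28=-375/112
M: M0=0, M1=-375/112, M2=123/28, M3=-81/112, M4=0
seg 0: a=4, c=M0/2=0, d=(M1−M0)/(6·2)=-125/448, b=Δ0−h0·(2M0+M1)/6=69/112
seg 1: a=3, c=M1/2=-375/224, d=(M2−M1)/(6·2)=289/448, b=Δ1−h1·(2M1+M2)/6=-153/56
seg 2: a=-4, c=M2/2=123/56, d=(M3−M2)/(6·2)=-191/448, b=Δ2−h2·(2M2+M3)/6=-27/16
seg 3: a=-2, c=M3/2=-81/224, d=(M4−M3)/(6·2)=27/448, b=Δ3−h3·(2M3+M4)/6=111/56
t_q=5/2 → seg 1, τ=1/2; S=3+-153/56·τ+-375/224·τ²+289/448·τ³=4645/3584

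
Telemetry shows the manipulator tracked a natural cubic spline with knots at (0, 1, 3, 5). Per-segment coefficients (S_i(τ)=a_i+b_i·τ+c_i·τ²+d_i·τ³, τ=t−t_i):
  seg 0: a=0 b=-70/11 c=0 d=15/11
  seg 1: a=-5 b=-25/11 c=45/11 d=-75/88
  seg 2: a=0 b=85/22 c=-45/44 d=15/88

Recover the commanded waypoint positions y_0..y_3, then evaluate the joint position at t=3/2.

y_0 = S_0(0) = a_0 = 0
y_1 = S_1(0) = a_1 = -5
y_2 = S_2(0) = a_2 = 0
y_3 = S_2(2) = 5
t_q=3/2 is in segment 1 (τ=1/2); S_1(τ)=-3675/704

y_0=0 y_1=-5 y_2=0 y_3=5
S(3/2) = -3675/704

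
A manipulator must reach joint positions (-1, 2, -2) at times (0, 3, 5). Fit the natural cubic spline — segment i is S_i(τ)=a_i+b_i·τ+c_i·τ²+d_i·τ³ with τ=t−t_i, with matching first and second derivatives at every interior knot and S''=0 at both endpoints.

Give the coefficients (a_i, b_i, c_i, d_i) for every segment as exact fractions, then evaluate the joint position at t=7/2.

  seg 0: a=-1 b=19/10 c=0 d=-1/10
  seg 1: a=2 b=-4/5 c=-9/10 d=3/20
S(7/2) = 223/160

Δ: Δ0=1, Δ1=-2
row 1: diag=10, rhs=-18; c'=1/5, d'=-9/5
back: M1=-9/5
M: M0=0, M1=-9/5, M2=0
seg 0: a=-1, c=M0/2=0, d=(M1−M0)/(6·3)=-1/10, b=Δ0−h0·(2M0+M1)/6=19/10
seg 1: a=2, c=M1/2=-9/10, d=(M2−M1)/(6·2)=3/20, b=Δ1−h1·(2M1+M2)/6=-4/5
t_q=7/2 → seg 1, τ=1/2; S=2+-4/5·τ+-9/10·τ²+3/20·τ³=223/160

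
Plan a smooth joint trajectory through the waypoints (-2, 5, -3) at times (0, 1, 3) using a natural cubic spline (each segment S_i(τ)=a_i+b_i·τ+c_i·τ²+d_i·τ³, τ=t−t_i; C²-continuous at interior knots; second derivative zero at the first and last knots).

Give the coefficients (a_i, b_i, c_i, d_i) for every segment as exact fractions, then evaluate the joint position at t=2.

  seg 0: a=-2 b=53/6 c=0 d=-11/6
  seg 1: a=5 b=10/3 c=-11/2 d=11/12
S(2) = 15/4

Δ: Δ0=7, Δ1=-4
row 1: diag=6, rhs=-66; c'=1/3, d'=-11
back: M1=-11
M: M0=0, M1=-11, M2=0
seg 0: a=-2, c=M0/2=0, d=(M1−M0)/(6·1)=-11/6, b=Δ0−h0·(2M0+M1)/6=53/6
seg 1: a=5, c=M1/2=-11/2, d=(M2−M1)/(6·2)=11/12, b=Δ1−h1·(2M1+M2)/6=10/3
t_q=2 → seg 1, τ=1; S=5+10/3·τ+-11/2·τ²+11/12·τ³=15/4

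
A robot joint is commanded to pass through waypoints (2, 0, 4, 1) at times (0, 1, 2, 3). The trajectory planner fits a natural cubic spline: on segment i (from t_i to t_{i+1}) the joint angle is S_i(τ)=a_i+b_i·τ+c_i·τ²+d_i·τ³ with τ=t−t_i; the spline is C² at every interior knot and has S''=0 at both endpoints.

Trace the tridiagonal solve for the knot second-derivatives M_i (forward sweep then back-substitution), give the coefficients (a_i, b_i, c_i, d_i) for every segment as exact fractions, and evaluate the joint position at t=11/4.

Δ: Δ0=-2, Δ1=4, Δ2=-3
row 1: diag=4, rhs=36; c'=1/4, d'=9
row 2: denom=4−1·1/4=15/4; d'=(-42−1·9)/(15/4)=-68/5
back: M2=-68/5
back: M1=9−1/4·-68/5=62/5
M: M0=0, M1=62/5, M2=-68/5, M3=0
seg 0: a=2, c=M0/2=0, d=(M1−M0)/(6·1)=31/15, b=Δ0−h0·(2M0+M1)/6=-61/15
seg 1: a=0, c=M1/2=31/5, d=(M2−M1)/(6·1)=-13/3, b=Δ1−h1·(2M1+M2)/6=32/15
seg 2: a=4, c=M2/2=-34/5, d=(M3−M2)/(6·1)=34/15, b=Δ2−h2·(2M2+M3)/6=23/15
t_q=11/4 → seg 2, τ=3/4; S=4+23/15·τ+-34/5·τ²+34/15·τ³=73/32

  seg 0: a=2 b=-61/15 c=0 d=31/15
  seg 1: a=0 b=32/15 c=31/5 d=-13/3
  seg 2: a=4 b=23/15 c=-34/5 d=34/15
S(11/4) = 73/32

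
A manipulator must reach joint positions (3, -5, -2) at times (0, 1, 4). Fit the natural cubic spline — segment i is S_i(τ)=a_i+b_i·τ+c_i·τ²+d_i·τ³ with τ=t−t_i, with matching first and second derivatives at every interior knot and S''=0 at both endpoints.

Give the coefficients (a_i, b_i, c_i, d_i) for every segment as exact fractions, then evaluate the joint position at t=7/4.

Δ: Δ0=-8, Δ1=1
row 1: diag=8, rhs=54; c'=3/8, d'=27/4
back: M1=27/4
M: M0=0, M1=27/4, M2=0
seg 0: a=3, c=M0/2=0, d=(M1−M0)/(6·1)=9/8, b=Δ0−h0·(2M0+M1)/6=-73/8
seg 1: a=-5, c=M1/2=27/8, d=(M2−M1)/(6·3)=-3/8, b=Δ1−h1·(2M1+M2)/6=-23/4
t_q=7/4 → seg 1, τ=3/4; S=-5+-23/4·τ+27/8·τ²+-3/8·τ³=-3877/512

  seg 0: a=3 b=-73/8 c=0 d=9/8
  seg 1: a=-5 b=-23/4 c=27/8 d=-3/8
S(7/4) = -3877/512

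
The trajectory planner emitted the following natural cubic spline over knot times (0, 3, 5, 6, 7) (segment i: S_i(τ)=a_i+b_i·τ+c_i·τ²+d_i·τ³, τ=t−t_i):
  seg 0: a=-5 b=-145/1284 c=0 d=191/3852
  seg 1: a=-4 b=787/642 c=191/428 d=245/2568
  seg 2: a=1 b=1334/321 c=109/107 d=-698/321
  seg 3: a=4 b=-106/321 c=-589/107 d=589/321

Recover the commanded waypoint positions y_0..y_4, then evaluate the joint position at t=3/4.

y_0 = S_0(0) = a_0 = -5
y_1 = S_1(0) = a_1 = -4
y_2 = S_2(0) = a_2 = 1
y_3 = S_3(0) = a_3 = 4
y_4 = S_3(1) = 0
t_q=3/4 is in segment 0 (τ=3/4); S_0(τ)=-138707/27392

y_0=-5 y_1=-4 y_2=1 y_3=4 y_4=0
S(3/4) = -138707/27392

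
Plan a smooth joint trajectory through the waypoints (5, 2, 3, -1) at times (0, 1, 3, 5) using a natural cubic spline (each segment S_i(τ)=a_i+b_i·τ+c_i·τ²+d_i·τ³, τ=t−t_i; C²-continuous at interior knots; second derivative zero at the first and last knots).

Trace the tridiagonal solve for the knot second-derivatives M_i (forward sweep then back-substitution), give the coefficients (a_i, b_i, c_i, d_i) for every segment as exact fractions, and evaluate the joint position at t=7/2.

Δ: Δ0=-3, Δ1=1/2, Δ2=-2
row 1: diag=6, rhs=21; c'=1/3, d'=7/2
row 2: denom=8−2·1/3=22/3; d'=(-15−2·7/2)/(22/3)=-3
back: M2=-3
back: M1=7/2−1/3·-3=9/2
M: M0=0, M1=9/2, M2=-3, M3=0
seg 0: a=5, c=M0/2=0, d=(M1−M0)/(6·1)=3/4, b=Δ0−h0·(2M0+M1)/6=-15/4
seg 1: a=2, c=M1/2=9/4, d=(M2−M1)/(6·2)=-5/8, b=Δ1−h1·(2M1+M2)/6=-3/2
seg 2: a=3, c=M2/2=-3/2, d=(M3−M2)/(6·2)=1/4, b=Δ2−h2·(2M2+M3)/6=0
t_q=7/2 → seg 2, τ=1/2; S=3+0·τ+-3/2·τ²+1/4·τ³=85/32

  seg 0: a=5 b=-15/4 c=0 d=3/4
  seg 1: a=2 b=-3/2 c=9/4 d=-5/8
  seg 2: a=3 b=0 c=-3/2 d=1/4
S(7/2) = 85/32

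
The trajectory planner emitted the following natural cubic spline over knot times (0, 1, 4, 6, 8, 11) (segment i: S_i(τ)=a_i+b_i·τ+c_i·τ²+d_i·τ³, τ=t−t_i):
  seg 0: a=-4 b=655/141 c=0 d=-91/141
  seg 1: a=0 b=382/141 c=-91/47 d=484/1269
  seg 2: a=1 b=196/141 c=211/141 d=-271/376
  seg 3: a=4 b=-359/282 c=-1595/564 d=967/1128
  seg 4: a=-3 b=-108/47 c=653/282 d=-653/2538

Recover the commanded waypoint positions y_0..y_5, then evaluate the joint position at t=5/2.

y_0 = S_0(0) = a_0 = -4
y_1 = S_1(0) = a_1 = 0
y_2 = S_2(0) = a_2 = 1
y_3 = S_3(0) = a_3 = 4
y_4 = S_4(0) = a_4 = -3
y_5 = S_4(3) = 4
t_q=5/2 is in segment 1 (τ=3/2); S_1(τ)=187/188

y_0=-4 y_1=0 y_2=1 y_3=4 y_4=-3 y_5=4
S(5/2) = 187/188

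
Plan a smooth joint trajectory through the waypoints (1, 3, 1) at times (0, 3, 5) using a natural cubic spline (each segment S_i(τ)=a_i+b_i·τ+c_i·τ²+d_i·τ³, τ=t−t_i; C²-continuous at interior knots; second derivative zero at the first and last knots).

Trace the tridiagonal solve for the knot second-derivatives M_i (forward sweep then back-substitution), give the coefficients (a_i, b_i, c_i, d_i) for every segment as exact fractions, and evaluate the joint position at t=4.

  seg 0: a=1 b=7/6 c=0 d=-1/18
  seg 1: a=3 b=-1/3 c=-1/2 d=1/12
S(4) = 9/4

Δ: Δ0=2/3, Δ1=-1
row 1: diag=10, rhs=-10; c'=1/5, d'=-1
back: M1=-1
M: M0=0, M1=-1, M2=0
seg 0: a=1, c=M0/2=0, d=(M1−M0)/(6·3)=-1/18, b=Δ0−h0·(2M0+M1)/6=7/6
seg 1: a=3, c=M1/2=-1/2, d=(M2−M1)/(6·2)=1/12, b=Δ1−h1·(2M1+M2)/6=-1/3
t_q=4 → seg 1, τ=1; S=3+-1/3·τ+-1/2·τ²+1/12·τ³=9/4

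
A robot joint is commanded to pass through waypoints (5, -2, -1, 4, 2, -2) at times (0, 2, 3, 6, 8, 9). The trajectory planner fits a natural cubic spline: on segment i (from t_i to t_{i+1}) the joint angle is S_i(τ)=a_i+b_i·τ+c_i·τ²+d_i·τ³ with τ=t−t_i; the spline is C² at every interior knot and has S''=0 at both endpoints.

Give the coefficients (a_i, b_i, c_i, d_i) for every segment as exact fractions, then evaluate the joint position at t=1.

  seg 0: a=5 b=-8617/1731 c=0 d=5117/13848
  seg 1: a=-2 b=-1883/3462 c=5117/2308 d=-4661/6924
  seg 2: a=-1 b=12953/6924 c=114/577 d=-613/6924
  seg 3: a=4 b=2305/3462 c=-1383/2308 d=-809/6924
  seg 4: a=2 b=-10847/3462 c=-3001/2308 d=3001/6924
S(1) = 1807/4616

Δ: Δ0=-7/2, Δ1=1, Δ2=5/3, Δ3=-1, Δ4=-4
row 1: diag=6, rhs=27; c'=1/6, d'=9/2
row 2: denom=8−1·1/6=47/6; d'=(4−1·9/2)/(47/6)=-3/47
row 3: denom=10−3·18/47=416/47; d'=(-16−3·-3/47)/(416/47)=-743/416
row 4: denom=6−2·47/208=577/104; d'=(-18−2·-743/416)/(577/104)=-3001/1154
back: M4=-3001/1154
back: M3=-743/416−47/208·-3001/1154=-1383/1154
back: M2=-3/47−18/47·-1383/1154=228/577
back: M1=9/2−1/6·228/577=5117/1154
M: M0=0, M1=5117/1154, M2=228/577, M3=-1383/1154, M4=-3001/1154, M5=0
seg 0: a=5, c=M0/2=0, d=(M1−M0)/(6·2)=5117/13848, b=Δ0−h0·(2M0+M1)/6=-8617/1731
seg 1: a=-2, c=M1/2=5117/2308, d=(M2−M1)/(6·1)=-4661/6924, b=Δ1−h1·(2M1+M2)/6=-1883/3462
seg 2: a=-1, c=M2/2=114/577, d=(M3−M2)/(6·3)=-613/6924, b=Δ2−h2·(2M2+M3)/6=12953/6924
seg 3: a=4, c=M3/2=-1383/2308, d=(M4−M3)/(6·2)=-809/6924, b=Δ3−h3·(2M3+M4)/6=2305/3462
seg 4: a=2, c=M4/2=-3001/2308, d=(M5−M4)/(6·1)=3001/6924, b=Δ4−h4·(2M4+M5)/6=-10847/3462
t_q=1 → seg 0, τ=1; S=5+-8617/1731·τ+0·τ²+5117/13848·τ³=1807/4616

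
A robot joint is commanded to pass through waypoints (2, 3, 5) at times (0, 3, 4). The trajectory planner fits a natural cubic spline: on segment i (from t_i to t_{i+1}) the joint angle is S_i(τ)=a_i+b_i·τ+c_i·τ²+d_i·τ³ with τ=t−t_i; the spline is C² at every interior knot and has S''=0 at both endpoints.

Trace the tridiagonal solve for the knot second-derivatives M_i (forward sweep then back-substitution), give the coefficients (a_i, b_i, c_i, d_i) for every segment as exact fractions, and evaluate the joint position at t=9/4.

  seg 0: a=2 b=-7/24 c=0 d=5/72
  seg 1: a=3 b=19/12 c=5/8 d=-5/24
S(9/4) = 1093/512

Δ: Δ0=1/3, Δ1=2
row 1: diag=8, rhs=10; c'=1/8, d'=5/4
back: M1=5/4
M: M0=0, M1=5/4, M2=0
seg 0: a=2, c=M0/2=0, d=(M1−M0)/(6·3)=5/72, b=Δ0−h0·(2M0+M1)/6=-7/24
seg 1: a=3, c=M1/2=5/8, d=(M2−M1)/(6·1)=-5/24, b=Δ1−h1·(2M1+M2)/6=19/12
t_q=9/4 → seg 0, τ=9/4; S=2+-7/24·τ+0·τ²+5/72·τ³=1093/512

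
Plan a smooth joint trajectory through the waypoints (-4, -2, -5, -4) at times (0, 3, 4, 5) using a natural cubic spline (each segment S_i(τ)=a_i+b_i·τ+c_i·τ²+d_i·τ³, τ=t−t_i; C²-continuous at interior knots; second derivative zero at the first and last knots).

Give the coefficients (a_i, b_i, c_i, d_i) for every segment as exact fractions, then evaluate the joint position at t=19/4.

  seg 0: a=-4 b=230/93 c=0 d=-56/279
  seg 1: a=-2 b=-274/93 c=-56/31 d=163/93
  seg 2: a=-5 b=-121/93 c=107/31 d=-107/93
S(19/4) = -8967/1984

Δ: Δ0=2/3, Δ1=-3, Δ2=1
row 1: diag=8, rhs=-22; c'=1/8, d'=-11/4
row 2: denom=4−1·1/8=31/8; d'=(24−1·-11/4)/(31/8)=214/31
back: M2=214/31
back: M1=-11/4−1/8·214/31=-112/31
M: M0=0, M1=-112/31, M2=214/31, M3=0
seg 0: a=-4, c=M0/2=0, d=(M1−M0)/(6·3)=-56/279, b=Δ0−h0·(2M0+M1)/6=230/93
seg 1: a=-2, c=M1/2=-56/31, d=(M2−M1)/(6·1)=163/93, b=Δ1−h1·(2M1+M2)/6=-274/93
seg 2: a=-5, c=M2/2=107/31, d=(M3−M2)/(6·1)=-107/93, b=Δ2−h2·(2M2+M3)/6=-121/93
t_q=19/4 → seg 2, τ=3/4; S=-5+-121/93·τ+107/31·τ²+-107/93·τ³=-8967/1984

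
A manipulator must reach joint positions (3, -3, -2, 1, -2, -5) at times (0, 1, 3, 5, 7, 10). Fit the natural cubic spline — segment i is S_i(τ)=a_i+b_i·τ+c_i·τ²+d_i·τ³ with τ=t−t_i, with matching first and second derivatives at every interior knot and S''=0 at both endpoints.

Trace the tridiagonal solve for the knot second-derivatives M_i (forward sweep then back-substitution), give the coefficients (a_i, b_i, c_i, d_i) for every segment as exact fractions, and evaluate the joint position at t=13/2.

  seg 0: a=3 b=-2755/388 c=0 d=427/388
  seg 1: a=-3 b=-737/194 c=1281/388 d=-447/776
  seg 2: a=-2 b=242/97 c=-15/97 d=-133/776
  seg 3: a=1 b=-35/194 c=-459/388 d=203/776
  seg 4: a=-2 b=-172/97 c=75/194 d=-25/582
S(13/2) = -6515/6208

Δ: Δ0=-6, Δ1=1/2, Δ2=3/2, Δ3=-3/2, Δ4=-1
row 1: diag=6, rhs=39; c'=1/3, d'=13/2
row 2: denom=8−2·1/3=22/3; d'=(6−2·13/2)/(22/3)=-21/22
row 3: denom=8−2·3/11=82/11; d'=(-18−2·-21/22)/(82/11)=-177/82
row 4: denom=10−2·11/41=388/41; d'=(3−2·-177/82)/(388/41)=75/97
back: M4=75/97
back: M3=-177/82−11/41·75/97=-459/194
back: M2=-21/22−3/11·-459/194=-30/97
back: M1=13/2−1/3·-30/97=1281/194
M: M0=0, M1=1281/194, M2=-30/97, M3=-459/194, M4=75/97, M5=0
seg 0: a=3, c=M0/2=0, d=(M1−M0)/(6·1)=427/388, b=Δ0−h0·(2M0+M1)/6=-2755/388
seg 1: a=-3, c=M1/2=1281/388, d=(M2−M1)/(6·2)=-447/776, b=Δ1−h1·(2M1+M2)/6=-737/194
seg 2: a=-2, c=M2/2=-15/97, d=(M3−M2)/(6·2)=-133/776, b=Δ2−h2·(2M2+M3)/6=242/97
seg 3: a=1, c=M3/2=-459/388, d=(M4−M3)/(6·2)=203/776, b=Δ3−h3·(2M3+M4)/6=-35/194
seg 4: a=-2, c=M4/2=75/194, d=(M5−M4)/(6·3)=-25/582, b=Δ4−h4·(2M4+M5)/6=-172/97
t_q=13/2 → seg 3, τ=3/2; S=1+-35/194·τ+-459/388·τ²+203/776·τ³=-6515/6208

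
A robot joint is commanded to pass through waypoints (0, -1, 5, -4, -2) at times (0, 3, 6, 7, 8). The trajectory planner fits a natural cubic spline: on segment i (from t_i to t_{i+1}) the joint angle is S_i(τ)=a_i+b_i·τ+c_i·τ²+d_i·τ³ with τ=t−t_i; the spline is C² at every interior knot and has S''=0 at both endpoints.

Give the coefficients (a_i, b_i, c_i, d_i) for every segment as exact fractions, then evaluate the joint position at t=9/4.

  seg 0: a=0 b=-103/42 c=0 d=89/378
  seg 1: a=-1 b=82/21 c=89/42 d=-347/378
  seg 2: a=5 b=-49/6 c=-43/7 d=223/42
  seg 3: a=-4 b=-95/21 c=137/14 d=-137/42
S(9/4) = -363/128

Δ: Δ0=-1/3, Δ1=2, Δ2=-9, Δ3=2
row 1: diag=12, rhs=14; c'=1/4, d'=7/6
row 2: denom=8−3·1/4=29/4; d'=(-66−3·7/6)/(29/4)=-278/29
row 3: denom=4−1·4/29=112/29; d'=(66−1·-278/29)/(112/29)=137/7
back: M3=137/7
back: M2=-278/29−4/29·137/7=-86/7
back: M1=7/6−1/4·-86/7=89/21
M: M0=0, M1=89/21, M2=-86/7, M3=137/7, M4=0
seg 0: a=0, c=M0/2=0, d=(M1−M0)/(6·3)=89/378, b=Δ0−h0·(2M0+M1)/6=-103/42
seg 1: a=-1, c=M1/2=89/42, d=(M2−M1)/(6·3)=-347/378, b=Δ1−h1·(2M1+M2)/6=82/21
seg 2: a=5, c=M2/2=-43/7, d=(M3−M2)/(6·1)=223/42, b=Δ2−h2·(2M2+M3)/6=-49/6
seg 3: a=-4, c=M3/2=137/14, d=(M4−M3)/(6·1)=-137/42, b=Δ3−h3·(2M3+M4)/6=-95/21
t_q=9/4 → seg 0, τ=9/4; S=0+-103/42·τ+0·τ²+89/378·τ³=-363/128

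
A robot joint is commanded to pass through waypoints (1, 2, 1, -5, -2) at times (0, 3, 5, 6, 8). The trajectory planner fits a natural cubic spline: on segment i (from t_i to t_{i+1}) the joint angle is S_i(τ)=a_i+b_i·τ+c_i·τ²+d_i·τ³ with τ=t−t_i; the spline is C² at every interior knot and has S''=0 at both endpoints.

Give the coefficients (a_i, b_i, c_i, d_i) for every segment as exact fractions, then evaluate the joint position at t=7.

Δ: Δ0=1/3, Δ1=-1/2, Δ2=-6, Δ3=3/2
row 1: diag=10, rhs=-5; c'=1/5, d'=-1/2
row 2: denom=6−2·1/5=28/5; d'=(-33−2·-1/2)/(28/5)=-40/7
row 3: denom=6−1·5/28=163/28; d'=(45−1·-40/7)/(163/28)=1420/163
back: M3=1420/163
back: M2=-40/7−5/28·1420/163=-1185/163
back: M1=-1/2−1/5·-1185/163=311/326
M: M0=0, M1=311/326, M2=-1185/163, M3=1420/163, M4=0
seg 0: a=1, c=M0/2=0, d=(M1−M0)/(6·3)=311/5868, b=Δ0−h0·(2M0+M1)/6=-281/1956
seg 1: a=2, c=M1/2=311/652, d=(M2−M1)/(6·2)=-2681/3912, b=Δ1−h1·(2M1+M2)/6=1259/978
seg 2: a=1, c=M2/2=-1185/326, d=(M3−M2)/(6·1)=2605/978, b=Δ2−h2·(2M2+M3)/6=-2459/489
seg 3: a=-5, c=M3/2=710/163, d=(M4−M3)/(6·2)=-355/489, b=Δ3−h3·(2M3+M4)/6=-4213/978
t_q=7 → seg 3, τ=1; S=-5+-4213/978·τ+710/163·τ²+-355/489·τ³=-1851/326

  seg 0: a=1 b=-281/1956 c=0 d=311/5868
  seg 1: a=2 b=1259/978 c=311/652 d=-2681/3912
  seg 2: a=1 b=-2459/489 c=-1185/326 d=2605/978
  seg 3: a=-5 b=-4213/978 c=710/163 d=-355/489
S(7) = -1851/326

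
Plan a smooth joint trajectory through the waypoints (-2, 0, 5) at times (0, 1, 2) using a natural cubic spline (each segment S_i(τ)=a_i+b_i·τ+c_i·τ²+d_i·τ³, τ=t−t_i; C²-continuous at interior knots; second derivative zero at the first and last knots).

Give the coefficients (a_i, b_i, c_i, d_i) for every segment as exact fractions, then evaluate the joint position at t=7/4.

Δ: Δ0=2, Δ1=5
row 1: diag=4, rhs=18; c'=1/4, d'=9/2
back: M1=9/2
M: M0=0, M1=9/2, M2=0
seg 0: a=-2, c=M0/2=0, d=(M1−M0)/(6·1)=3/4, b=Δ0−h0·(2M0+M1)/6=5/4
seg 1: a=0, c=M1/2=9/4, d=(M2−M1)/(6·1)=-3/4, b=Δ1−h1·(2M1+M2)/6=7/2
t_q=7/4 → seg 1, τ=3/4; S=0+7/2·τ+9/4·τ²+-3/4·τ³=915/256

  seg 0: a=-2 b=5/4 c=0 d=3/4
  seg 1: a=0 b=7/2 c=9/4 d=-3/4
S(7/4) = 915/256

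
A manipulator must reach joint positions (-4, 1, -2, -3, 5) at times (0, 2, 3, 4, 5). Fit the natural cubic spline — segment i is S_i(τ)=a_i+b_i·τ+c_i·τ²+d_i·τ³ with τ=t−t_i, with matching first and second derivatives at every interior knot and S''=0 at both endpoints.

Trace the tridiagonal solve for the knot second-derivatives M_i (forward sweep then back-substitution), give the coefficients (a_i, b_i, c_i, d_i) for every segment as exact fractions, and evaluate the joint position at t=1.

  seg 0: a=-4 b=189/43 c=0 d=-163/344
  seg 1: a=1 b=-111/86 c=-489/172 d=195/172
  seg 2: a=-2 b=-615/172 c=24/43 d=347/172
  seg 3: a=-3 b=309/86 c=1137/172 d=-379/172
S(1) = -27/344

Δ: Δ0=5/2, Δ1=-3, Δ2=-1, Δ3=8
row 1: diag=6, rhs=-33; c'=1/6, d'=-11/2
row 2: denom=4−1·1/6=23/6; d'=(12−1·-11/2)/(23/6)=105/23
row 3: denom=4−1·6/23=86/23; d'=(54−1·105/23)/(86/23)=1137/86
back: M3=1137/86
back: M2=105/23−6/23·1137/86=48/43
back: M1=-11/2−1/6·48/43=-489/86
M: M0=0, M1=-489/86, M2=48/43, M3=1137/86, M4=0
seg 0: a=-4, c=M0/2=0, d=(M1−M0)/(6·2)=-163/344, b=Δ0−h0·(2M0+M1)/6=189/43
seg 1: a=1, c=M1/2=-489/172, d=(M2−M1)/(6·1)=195/172, b=Δ1−h1·(2M1+M2)/6=-111/86
seg 2: a=-2, c=M2/2=24/43, d=(M3−M2)/(6·1)=347/172, b=Δ2−h2·(2M2+M3)/6=-615/172
seg 3: a=-3, c=M3/2=1137/172, d=(M4−M3)/(6·1)=-379/172, b=Δ3−h3·(2M3+M4)/6=309/86
t_q=1 → seg 0, τ=1; S=-4+189/43·τ+0·τ²+-163/344·τ³=-27/344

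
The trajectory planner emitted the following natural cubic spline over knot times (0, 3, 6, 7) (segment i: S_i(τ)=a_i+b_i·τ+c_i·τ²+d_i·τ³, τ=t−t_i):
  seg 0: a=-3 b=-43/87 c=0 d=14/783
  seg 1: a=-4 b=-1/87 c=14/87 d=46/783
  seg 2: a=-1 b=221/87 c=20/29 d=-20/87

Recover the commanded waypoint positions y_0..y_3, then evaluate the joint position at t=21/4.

y_0 = S_0(0) = a_0 = -3
y_1 = S_1(0) = a_1 = -4
y_2 = S_2(0) = a_2 = -1
y_3 = S_2(1) = 2
t_q=21/4 is in segment 1 (τ=9/4); S_1(τ)=-2359/928

y_0=-3 y_1=-4 y_2=-1 y_3=2
S(21/4) = -2359/928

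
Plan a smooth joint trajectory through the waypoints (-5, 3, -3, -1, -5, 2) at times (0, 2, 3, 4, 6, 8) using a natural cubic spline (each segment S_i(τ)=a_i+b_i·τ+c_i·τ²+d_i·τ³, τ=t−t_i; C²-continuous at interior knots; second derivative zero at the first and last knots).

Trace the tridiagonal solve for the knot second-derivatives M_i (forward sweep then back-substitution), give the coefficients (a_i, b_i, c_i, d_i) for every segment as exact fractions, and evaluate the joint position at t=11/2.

Δ: Δ0=4, Δ1=-6, Δ2=2, Δ3=-2, Δ4=7/2
row 1: diag=6, rhs=-60; c'=1/6, d'=-10
row 2: denom=4−1·1/6=23/6; d'=(48−1·-10)/(23/6)=348/23
row 3: denom=6−1·6/23=132/23; d'=(-24−1·348/23)/(132/23)=-75/11
row 4: denom=8−2·23/66=241/33; d'=(33−2·-75/11)/(241/33)=1539/241
back: M4=1539/241
back: M3=-75/11−23/66·1539/241=-4359/482
back: M2=348/23−6/23·-4359/482=4215/241
back: M1=-10−1/6·4215/241=-6225/482
M: M0=0, M1=-6225/482, M2=4215/241, M3=-4359/482, M4=1539/241, M5=0
seg 0: a=-5, c=M0/2=0, d=(M1−M0)/(6·2)=-2075/1928, b=Δ0−h0·(2M0+M1)/6=4003/482
seg 1: a=3, c=M1/2=-6225/964, d=(M2−M1)/(6·1)=4885/964, b=Δ1−h1·(2M1+M2)/6=-1111/241
seg 2: a=-3, c=M2/2=4215/482, d=(M3−M2)/(6·1)=-4263/964, b=Δ2−h2·(2M2+M3)/6=-2239/964
seg 3: a=-1, c=M3/2=-4359/964, d=(M4−M3)/(6·2)=2479/1928, b=Δ3−h3·(2M3+M4)/6=458/241
seg 4: a=-5, c=M4/2=1539/482, d=(M5−M4)/(6·2)=-513/964, b=Δ4−h4·(2M4+M5)/6=-365/482
t_q=11/2 → seg 3, τ=3/2; S=-1+458/241·τ+-4359/964·τ²+2479/1928·τ³=-61447/15424

  seg 0: a=-5 b=4003/482 c=0 d=-2075/1928
  seg 1: a=3 b=-1111/241 c=-6225/964 d=4885/964
  seg 2: a=-3 b=-2239/964 c=4215/482 d=-4263/964
  seg 3: a=-1 b=458/241 c=-4359/964 d=2479/1928
  seg 4: a=-5 b=-365/482 c=1539/482 d=-513/964
S(11/2) = -61447/15424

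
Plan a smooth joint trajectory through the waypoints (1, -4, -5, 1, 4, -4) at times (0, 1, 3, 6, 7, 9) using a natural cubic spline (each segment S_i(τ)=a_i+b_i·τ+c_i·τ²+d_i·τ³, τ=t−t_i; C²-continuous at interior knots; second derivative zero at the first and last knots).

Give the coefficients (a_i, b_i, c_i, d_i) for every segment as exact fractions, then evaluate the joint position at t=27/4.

Δ: Δ0=-5, Δ1=-1/2, Δ2=2, Δ3=3, Δ4=-4
row 1: diag=6, rhs=27; c'=1/3, d'=9/2
row 2: denom=10−2·1/3=28/3; d'=(15−2·9/2)/(28/3)=9/14
row 3: denom=8−3·9/28=197/28; d'=(6−3·9/14)/(197/28)=114/197
row 4: denom=6−1·28/197=1154/197; d'=(-42−1·114/197)/(1154/197)=-4194/577
back: M4=-4194/577
back: M3=114/197−28/197·-4194/577=930/577
back: M2=9/14−9/28·930/577=72/577
back: M1=9/2−1/3·72/577=5145/1154
M: M0=0, M1=5145/1154, M2=72/577, M3=930/577, M4=-4194/577, M5=0
seg 0: a=1, c=M0/2=0, d=(M1−M0)/(6·1)=1715/2308, b=Δ0−h0·(2M0+M1)/6=-13255/2308
seg 1: a=-4, c=M1/2=5145/2308, d=(M2−M1)/(6·2)=-1667/4616, b=Δ1−h1·(2M1+M2)/6=-4055/1154
seg 2: a=-5, c=M2/2=36/577, d=(M3−M2)/(6·3)=143/1731, b=Δ2−h2·(2M2+M3)/6=617/577
seg 3: a=1, c=M3/2=465/577, d=(M4−M3)/(6·1)=-854/577, b=Δ3−h3·(2M3+M4)/6=2120/577
seg 4: a=4, c=M4/2=-2097/577, d=(M5−M4)/(6·2)=699/1154, b=Δ4−h4·(2M4+M5)/6=488/577
t_q=27/4 → seg 3, τ=3/4; S=1+2120/577·τ+465/577·τ²+-854/577·τ³=66185/18464

  seg 0: a=1 b=-13255/2308 c=0 d=1715/2308
  seg 1: a=-4 b=-4055/1154 c=5145/2308 d=-1667/4616
  seg 2: a=-5 b=617/577 c=36/577 d=143/1731
  seg 3: a=1 b=2120/577 c=465/577 d=-854/577
  seg 4: a=4 b=488/577 c=-2097/577 d=699/1154
S(27/4) = 66185/18464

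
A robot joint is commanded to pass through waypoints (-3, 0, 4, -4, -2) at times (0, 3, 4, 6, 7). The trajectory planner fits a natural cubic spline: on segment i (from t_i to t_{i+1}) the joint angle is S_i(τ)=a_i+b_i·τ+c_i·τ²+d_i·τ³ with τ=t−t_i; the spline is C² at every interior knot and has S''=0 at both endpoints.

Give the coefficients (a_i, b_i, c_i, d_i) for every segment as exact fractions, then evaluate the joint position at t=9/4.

Δ: Δ0=1, Δ1=4, Δ2=-4, Δ3=2
row 1: diag=8, rhs=18; c'=1/8, d'=9/4
row 2: denom=6−1·1/8=47/8; d'=(-48−1·9/4)/(47/8)=-402/47
row 3: denom=6−2·16/47=250/47; d'=(36−2·-402/47)/(250/47)=1248/125
back: M3=1248/125
back: M2=-402/47−16/47·1248/125=-1494/125
back: M1=9/4−1/8·-1494/125=468/125
M: M0=0, M1=468/125, M2=-1494/125, M3=1248/125, M4=0
seg 0: a=-3, c=M0/2=0, d=(M1−M0)/(6·3)=26/125, b=Δ0−h0·(2M0+M1)/6=-109/125
seg 1: a=0, c=M1/2=234/125, d=(M2−M1)/(6·1)=-327/125, b=Δ1−h1·(2M1+M2)/6=593/125
seg 2: a=4, c=M2/2=-747/125, d=(M3−M2)/(6·2)=457/250, b=Δ2−h2·(2M2+M3)/6=16/25
seg 3: a=-4, c=M3/2=624/125, d=(M4−M3)/(6·1)=-208/125, b=Δ3−h3·(2M3+M4)/6=-166/125
t_q=9/4 → seg 0, τ=9/4; S=-3+-109/125·τ+0·τ²+26/125·τ³=-10371/4000

  seg 0: a=-3 b=-109/125 c=0 d=26/125
  seg 1: a=0 b=593/125 c=234/125 d=-327/125
  seg 2: a=4 b=16/25 c=-747/125 d=457/250
  seg 3: a=-4 b=-166/125 c=624/125 d=-208/125
S(9/4) = -10371/4000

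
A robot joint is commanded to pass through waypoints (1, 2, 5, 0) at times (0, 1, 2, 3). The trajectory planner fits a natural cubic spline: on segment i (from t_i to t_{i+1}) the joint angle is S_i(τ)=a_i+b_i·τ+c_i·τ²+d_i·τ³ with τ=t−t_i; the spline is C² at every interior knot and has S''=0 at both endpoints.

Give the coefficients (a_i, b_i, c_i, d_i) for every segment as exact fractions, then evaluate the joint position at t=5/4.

Δ: Δ0=1, Δ1=3, Δ2=-5
row 1: diag=4, rhs=12; c'=1/4, d'=3
row 2: denom=4−1·1/4=15/4; d'=(-48−1·3)/(15/4)=-68/5
back: M2=-68/5
back: M1=3−1/4·-68/5=32/5
M: M0=0, M1=32/5, M2=-68/5, M3=0
seg 0: a=1, c=M0/2=0, d=(M1−M0)/(6·1)=16/15, b=Δ0−h0·(2M0+M1)/6=-1/15
seg 1: a=2, c=M1/2=16/5, d=(M2−M1)/(6·1)=-10/3, b=Δ1−h1·(2M1+M2)/6=47/15
seg 2: a=5, c=M2/2=-34/5, d=(M3−M2)/(6·1)=34/15, b=Δ2−h2·(2M2+M3)/6=-7/15
t_q=5/4 → seg 1, τ=1/4; S=2+47/15·τ+16/5·τ²+-10/3·τ³=469/160

  seg 0: a=1 b=-1/15 c=0 d=16/15
  seg 1: a=2 b=47/15 c=16/5 d=-10/3
  seg 2: a=5 b=-7/15 c=-34/5 d=34/15
S(5/4) = 469/160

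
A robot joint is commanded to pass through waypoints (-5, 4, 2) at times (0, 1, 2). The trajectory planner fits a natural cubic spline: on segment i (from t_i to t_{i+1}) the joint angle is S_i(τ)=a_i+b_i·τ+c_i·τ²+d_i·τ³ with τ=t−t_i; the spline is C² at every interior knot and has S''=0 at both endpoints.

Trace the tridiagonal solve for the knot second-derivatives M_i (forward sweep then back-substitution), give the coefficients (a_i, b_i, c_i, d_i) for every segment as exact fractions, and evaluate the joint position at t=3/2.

  seg 0: a=-5 b=47/4 c=0 d=-11/4
  seg 1: a=4 b=7/2 c=-33/4 d=11/4
S(3/2) = 129/32

Δ: Δ0=9, Δ1=-2
row 1: diag=4, rhs=-66; c'=1/4, d'=-33/2
back: M1=-33/2
M: M0=0, M1=-33/2, M2=0
seg 0: a=-5, c=M0/2=0, d=(M1−M0)/(6·1)=-11/4, b=Δ0−h0·(2M0+M1)/6=47/4
seg 1: a=4, c=M1/2=-33/4, d=(M2−M1)/(6·1)=11/4, b=Δ1−h1·(2M1+M2)/6=7/2
t_q=3/2 → seg 1, τ=1/2; S=4+7/2·τ+-33/4·τ²+11/4·τ³=129/32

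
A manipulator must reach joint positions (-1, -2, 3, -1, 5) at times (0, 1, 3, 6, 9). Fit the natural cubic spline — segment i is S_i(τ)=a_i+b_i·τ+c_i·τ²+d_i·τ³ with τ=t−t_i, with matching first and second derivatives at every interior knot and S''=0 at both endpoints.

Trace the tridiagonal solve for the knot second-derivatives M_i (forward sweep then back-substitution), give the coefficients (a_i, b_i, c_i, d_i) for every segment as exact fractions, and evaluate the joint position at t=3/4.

Δ: Δ0=-1, Δ1=5/2, Δ2=-4/3, Δ3=2
row 1: diag=6, rhs=21; c'=1/3, d'=7/2
row 2: denom=10−2·1/3=28/3; d'=(-23−2·7/2)/(28/3)=-45/14
row 3: denom=12−3·9/28=309/28; d'=(20−3·-45/14)/(309/28)=830/309
back: M3=830/309
back: M2=-45/14−9/28·830/309=-420/103
back: M1=7/2−1/3·-420/103=1001/206
M: M0=0, M1=1001/206, M2=-420/103, M3=830/309, M4=0
seg 0: a=-1, c=M0/2=0, d=(M1−M0)/(6·1)=1001/1236, b=Δ0−h0·(2M0+M1)/6=-2237/1236
seg 1: a=-2, c=M1/2=1001/412, d=(M2−M1)/(6·2)=-1841/2472, b=Δ1−h1·(2M1+M2)/6=383/618
seg 2: a=3, c=M2/2=-210/103, d=(M3−M2)/(6·3)=1045/2781, b=Δ2−h2·(2M2+M3)/6=433/309
seg 3: a=-1, c=M3/2=415/309, d=(M4−M3)/(6·3)=-415/2781, b=Δ3−h3·(2M3+M4)/6=-212/309
t_q=3/4 → seg 0, τ=3/4; S=-1+-2237/1236·τ+0·τ²+1001/1236·τ³=-53151/26368

  seg 0: a=-1 b=-2237/1236 c=0 d=1001/1236
  seg 1: a=-2 b=383/618 c=1001/412 d=-1841/2472
  seg 2: a=3 b=433/309 c=-210/103 d=1045/2781
  seg 3: a=-1 b=-212/309 c=415/309 d=-415/2781
S(3/4) = -53151/26368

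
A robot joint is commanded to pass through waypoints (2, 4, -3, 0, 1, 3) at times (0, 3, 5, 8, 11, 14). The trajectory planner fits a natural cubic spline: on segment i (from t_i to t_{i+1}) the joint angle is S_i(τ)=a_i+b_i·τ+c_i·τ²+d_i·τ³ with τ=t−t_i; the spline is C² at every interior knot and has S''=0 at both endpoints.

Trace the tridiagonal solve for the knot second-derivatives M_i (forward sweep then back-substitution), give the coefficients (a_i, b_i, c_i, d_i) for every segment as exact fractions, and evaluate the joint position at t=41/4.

Δ: Δ0=2/3, Δ1=-7/2, Δ2=1, Δ3=1/3, Δ4=2/3
row 1: diag=10, rhs=-25; c'=1/5, d'=-5/2
row 2: denom=10−2·1/5=48/5; d'=(27−2·-5/2)/(48/5)=10/3
row 3: denom=12−3·5/16=177/16; d'=(-4−3·10/3)/(177/16)=-224/177
row 4: denom=12−3·16/59=660/59; d'=(2−3·-224/177)/(660/59)=57/110
back: M4=57/110
back: M3=-224/177−16/59·57/110=-232/165
back: M2=10/3−5/16·-232/165=83/22
back: M1=-5/2−1/5·83/22=-179/55
M: M0=0, M1=-179/55, M2=83/22, M3=-232/165, M4=57/110, M5=0
seg 0: a=2, c=M0/2=0, d=(M1−M0)/(6·3)=-179/990, b=Δ0−h0·(2M0+M1)/6=757/330
seg 1: a=4, c=M1/2=-179/110, d=(M2−M1)/(6·2)=773/1320, b=Δ1−h1·(2M1+M2)/6=-427/165
seg 2: a=-3, c=M2/2=83/44, d=(M3−M2)/(6·3)=-1709/5940, b=Δ2−h2·(2M2+M3)/6=-683/330
seg 3: a=0, c=M3/2=-116/165, d=(M4−M3)/(6·3)=127/1188, b=Δ3−h3·(2M3+M4)/6=977/660
seg 4: a=1, c=M4/2=57/220, d=(M5−M4)/(6·3)=-19/660, b=Δ4−h4·(2M4+M5)/6=49/330
t_q=41/4 → seg 3, τ=9/4; S=0+977/660·τ+-116/165·τ²+127/1188·τ³=13929/14080

  seg 0: a=2 b=757/330 c=0 d=-179/990
  seg 1: a=4 b=-427/165 c=-179/110 d=773/1320
  seg 2: a=-3 b=-683/330 c=83/44 d=-1709/5940
  seg 3: a=0 b=977/660 c=-116/165 d=127/1188
  seg 4: a=1 b=49/330 c=57/220 d=-19/660
S(41/4) = 13929/14080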